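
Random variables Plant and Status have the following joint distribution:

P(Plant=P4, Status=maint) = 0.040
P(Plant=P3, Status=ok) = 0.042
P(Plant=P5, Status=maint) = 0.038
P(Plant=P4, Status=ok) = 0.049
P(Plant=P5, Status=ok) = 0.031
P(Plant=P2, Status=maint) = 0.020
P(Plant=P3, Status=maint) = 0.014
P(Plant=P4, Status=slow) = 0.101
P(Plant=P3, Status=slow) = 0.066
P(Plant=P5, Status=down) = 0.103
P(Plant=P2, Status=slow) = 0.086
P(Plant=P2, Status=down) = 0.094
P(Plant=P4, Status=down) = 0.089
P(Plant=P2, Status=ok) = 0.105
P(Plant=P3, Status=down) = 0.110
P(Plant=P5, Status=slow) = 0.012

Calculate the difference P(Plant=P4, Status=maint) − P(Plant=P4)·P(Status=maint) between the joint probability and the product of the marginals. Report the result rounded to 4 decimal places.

0.0088

P(Plant=P4) = 0.049 + 0.101 + 0.089 + 0.040 = 0.279.
P(Status=maint) = 0.020 + 0.014 + 0.040 + 0.038 = 0.112.
P(Plant=P4, Status=maint) − P(Plant=P4)P(Status=maint) = 0.040 − 0.279×0.112 = 0.0088.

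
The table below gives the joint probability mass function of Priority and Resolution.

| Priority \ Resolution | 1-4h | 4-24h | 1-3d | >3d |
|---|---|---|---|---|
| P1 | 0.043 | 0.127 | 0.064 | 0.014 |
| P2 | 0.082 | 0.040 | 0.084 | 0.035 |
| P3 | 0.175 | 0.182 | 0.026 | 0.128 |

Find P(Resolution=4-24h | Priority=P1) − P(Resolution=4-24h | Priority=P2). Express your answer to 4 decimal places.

P(Priority=P1) = 0.043 + 0.127 + 0.064 + 0.014 = 0.248; P(Resolution=4-24h | Priority=P1) = 0.127/0.248 = 0.51210.
P(Priority=P2) = 0.082 + 0.040 + 0.084 + 0.035 = 0.241; P(Resolution=4-24h | Priority=P2) = 0.040/0.241 = 0.16598.
Difference = 0.3461.

0.3461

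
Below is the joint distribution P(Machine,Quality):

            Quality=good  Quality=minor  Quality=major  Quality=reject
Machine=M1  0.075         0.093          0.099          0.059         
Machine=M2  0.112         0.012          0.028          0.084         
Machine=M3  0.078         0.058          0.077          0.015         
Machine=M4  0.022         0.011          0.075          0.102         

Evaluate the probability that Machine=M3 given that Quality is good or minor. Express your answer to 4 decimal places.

0.2950

P(Quality=good) = 0.075 + 0.112 + 0.078 + 0.022 = 0.287.
P(Quality=minor) = 0.093 + 0.012 + 0.058 + 0.011 = 0.174.
P(Quality ∈ {good, minor}) = 0.287 + 0.174 = 0.461; P(Machine=M3, Quality ∈ {good, minor}) = 0.078 + 0.058 = 0.136.
P(Machine=M3 | Quality ∈ {good, minor}) = 0.136/0.461 = 0.2950.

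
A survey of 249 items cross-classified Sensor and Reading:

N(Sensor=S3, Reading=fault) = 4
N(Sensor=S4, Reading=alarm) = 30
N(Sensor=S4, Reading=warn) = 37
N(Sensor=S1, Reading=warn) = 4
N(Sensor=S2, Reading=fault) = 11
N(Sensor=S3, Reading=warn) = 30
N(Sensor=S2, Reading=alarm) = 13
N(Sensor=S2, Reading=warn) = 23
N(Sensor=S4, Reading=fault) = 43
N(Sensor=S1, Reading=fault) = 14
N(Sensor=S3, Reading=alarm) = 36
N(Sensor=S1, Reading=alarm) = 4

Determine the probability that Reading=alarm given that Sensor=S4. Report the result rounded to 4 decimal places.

Total with Sensor=S4: 37 + 30 + 43 = 110.
P(Reading=alarm | Sensor=S4) = 30/110 = 0.2727.

0.2727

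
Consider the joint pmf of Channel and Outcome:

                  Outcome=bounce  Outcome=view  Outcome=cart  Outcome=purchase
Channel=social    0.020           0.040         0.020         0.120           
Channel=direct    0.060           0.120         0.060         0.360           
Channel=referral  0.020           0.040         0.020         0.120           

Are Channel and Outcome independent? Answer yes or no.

yes

Every cell satisfies P(Channel,Outcome) = P(Channel)·P(Outcome). For instance P(Channel=referral) = 0.200, P(Outcome=view) = 0.200, and 0.200×0.200 = 0.040 matches the joint entry. So Channel and Outcome are independent.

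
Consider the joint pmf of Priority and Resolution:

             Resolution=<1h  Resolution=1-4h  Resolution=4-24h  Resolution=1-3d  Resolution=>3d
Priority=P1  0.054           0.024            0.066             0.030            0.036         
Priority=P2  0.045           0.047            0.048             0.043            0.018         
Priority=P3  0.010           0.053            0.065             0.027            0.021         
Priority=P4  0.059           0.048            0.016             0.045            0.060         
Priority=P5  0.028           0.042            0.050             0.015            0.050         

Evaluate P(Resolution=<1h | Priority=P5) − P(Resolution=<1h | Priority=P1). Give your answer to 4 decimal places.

-0.1058

P(Priority=P5) = 0.028 + 0.042 + 0.050 + 0.015 + 0.050 = 0.185; P(Resolution=<1h | Priority=P5) = 0.028/0.185 = 0.15135.
P(Priority=P1) = 0.054 + 0.024 + 0.066 + 0.030 + 0.036 = 0.210; P(Resolution=<1h | Priority=P1) = 0.054/0.210 = 0.25714.
Difference = -0.1058.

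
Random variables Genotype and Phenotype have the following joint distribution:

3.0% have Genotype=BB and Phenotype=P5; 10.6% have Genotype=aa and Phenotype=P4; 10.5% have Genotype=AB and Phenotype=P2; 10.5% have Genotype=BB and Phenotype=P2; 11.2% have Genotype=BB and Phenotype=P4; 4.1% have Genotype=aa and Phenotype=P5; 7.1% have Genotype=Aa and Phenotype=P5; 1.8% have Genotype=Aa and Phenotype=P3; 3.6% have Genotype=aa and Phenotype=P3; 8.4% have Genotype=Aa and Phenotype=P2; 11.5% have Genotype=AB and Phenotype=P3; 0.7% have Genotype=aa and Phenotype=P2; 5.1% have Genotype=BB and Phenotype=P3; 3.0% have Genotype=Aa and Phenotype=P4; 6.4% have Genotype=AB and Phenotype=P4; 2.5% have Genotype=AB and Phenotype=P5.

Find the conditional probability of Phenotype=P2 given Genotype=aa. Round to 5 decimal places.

0.03684

P(Genotype=aa) = 0.007 + 0.036 + 0.106 + 0.041 = 0.190.
P(Phenotype=P2 | Genotype=aa) = 0.007/0.190 = 0.03684.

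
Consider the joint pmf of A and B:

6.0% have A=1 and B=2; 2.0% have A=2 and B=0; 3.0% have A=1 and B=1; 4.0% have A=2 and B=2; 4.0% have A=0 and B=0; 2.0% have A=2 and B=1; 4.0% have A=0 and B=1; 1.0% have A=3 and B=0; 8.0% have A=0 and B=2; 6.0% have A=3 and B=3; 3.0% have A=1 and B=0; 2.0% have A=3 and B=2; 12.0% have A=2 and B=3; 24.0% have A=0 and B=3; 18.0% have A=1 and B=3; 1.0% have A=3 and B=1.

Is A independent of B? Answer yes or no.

yes

Every cell satisfies P(A,B) = P(A)·P(B). For instance P(A=0) = 0.400, P(B=1) = 0.100, and 0.400×0.100 = 0.040 matches the joint entry. So A and B are independent.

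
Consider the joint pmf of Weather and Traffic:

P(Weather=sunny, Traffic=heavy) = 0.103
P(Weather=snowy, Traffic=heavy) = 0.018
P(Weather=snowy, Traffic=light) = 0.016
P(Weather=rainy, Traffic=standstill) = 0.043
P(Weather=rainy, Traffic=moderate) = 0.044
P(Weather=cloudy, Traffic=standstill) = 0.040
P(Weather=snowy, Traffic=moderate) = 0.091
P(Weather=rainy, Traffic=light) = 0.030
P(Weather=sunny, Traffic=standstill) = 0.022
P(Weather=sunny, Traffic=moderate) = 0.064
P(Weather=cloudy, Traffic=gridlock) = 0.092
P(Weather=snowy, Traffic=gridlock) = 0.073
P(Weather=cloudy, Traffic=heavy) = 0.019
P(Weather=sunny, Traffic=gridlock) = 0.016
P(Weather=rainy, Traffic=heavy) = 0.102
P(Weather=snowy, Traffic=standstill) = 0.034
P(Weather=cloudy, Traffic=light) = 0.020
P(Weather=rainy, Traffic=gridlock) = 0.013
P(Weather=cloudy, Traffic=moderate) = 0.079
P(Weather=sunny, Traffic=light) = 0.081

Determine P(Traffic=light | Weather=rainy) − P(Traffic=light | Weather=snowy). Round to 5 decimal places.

P(Weather=rainy) = 0.030 + 0.044 + 0.102 + 0.013 + 0.043 = 0.232; P(Traffic=light | Weather=rainy) = 0.030/0.232 = 0.129310.
P(Weather=snowy) = 0.016 + 0.091 + 0.018 + 0.073 + 0.034 = 0.232; P(Traffic=light | Weather=snowy) = 0.016/0.232 = 0.068966.
Difference = 0.06034.

0.06034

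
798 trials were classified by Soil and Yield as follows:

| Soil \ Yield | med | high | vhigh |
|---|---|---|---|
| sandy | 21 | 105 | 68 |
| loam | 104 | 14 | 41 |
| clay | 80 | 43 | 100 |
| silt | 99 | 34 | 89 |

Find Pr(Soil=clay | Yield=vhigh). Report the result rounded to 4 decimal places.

Total with Yield=vhigh: 68 + 41 + 100 + 89 = 298.
P(Soil=clay | Yield=vhigh) = 100/298 = 0.3356.

0.3356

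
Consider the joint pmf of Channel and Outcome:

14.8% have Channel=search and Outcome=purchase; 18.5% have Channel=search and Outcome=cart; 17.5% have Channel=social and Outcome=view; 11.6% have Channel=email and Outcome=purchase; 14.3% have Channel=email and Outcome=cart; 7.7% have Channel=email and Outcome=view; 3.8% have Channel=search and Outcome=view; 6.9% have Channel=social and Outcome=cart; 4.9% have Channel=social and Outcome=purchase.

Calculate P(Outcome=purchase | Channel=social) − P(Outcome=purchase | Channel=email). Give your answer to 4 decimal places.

P(Channel=social) = 0.175 + 0.069 + 0.049 = 0.293; P(Outcome=purchase | Channel=social) = 0.049/0.293 = 0.16724.
P(Channel=email) = 0.077 + 0.143 + 0.116 = 0.336; P(Outcome=purchase | Channel=email) = 0.116/0.336 = 0.34524.
Difference = -0.1780.

-0.1780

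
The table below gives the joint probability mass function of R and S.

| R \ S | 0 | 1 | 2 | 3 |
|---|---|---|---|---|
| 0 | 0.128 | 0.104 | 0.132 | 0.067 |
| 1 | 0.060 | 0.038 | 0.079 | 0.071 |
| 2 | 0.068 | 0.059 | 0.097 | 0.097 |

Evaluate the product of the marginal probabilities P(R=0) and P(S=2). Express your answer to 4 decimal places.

P(R=0) = 0.128 + 0.104 + 0.132 + 0.067 = 0.431.
P(S=2) = 0.132 + 0.079 + 0.097 = 0.308.
Product: 0.431 × 0.308 = 0.1327.

0.1327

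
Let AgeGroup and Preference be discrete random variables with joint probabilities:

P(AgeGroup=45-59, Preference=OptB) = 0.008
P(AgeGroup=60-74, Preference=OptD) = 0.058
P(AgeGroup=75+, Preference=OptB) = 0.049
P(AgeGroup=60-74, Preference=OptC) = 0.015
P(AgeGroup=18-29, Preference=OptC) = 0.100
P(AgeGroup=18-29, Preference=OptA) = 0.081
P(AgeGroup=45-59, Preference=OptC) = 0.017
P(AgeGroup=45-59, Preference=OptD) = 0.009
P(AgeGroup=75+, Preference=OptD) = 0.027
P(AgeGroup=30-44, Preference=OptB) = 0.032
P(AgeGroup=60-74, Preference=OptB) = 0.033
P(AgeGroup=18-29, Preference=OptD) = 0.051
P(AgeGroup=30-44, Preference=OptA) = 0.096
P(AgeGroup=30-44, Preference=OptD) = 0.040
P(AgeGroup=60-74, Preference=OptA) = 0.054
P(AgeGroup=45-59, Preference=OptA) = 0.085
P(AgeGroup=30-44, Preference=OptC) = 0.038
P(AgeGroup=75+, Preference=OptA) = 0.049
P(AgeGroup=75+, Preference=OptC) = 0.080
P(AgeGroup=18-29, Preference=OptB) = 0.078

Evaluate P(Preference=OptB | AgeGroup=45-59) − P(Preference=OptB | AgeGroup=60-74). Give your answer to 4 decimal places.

P(AgeGroup=45-59) = 0.085 + 0.008 + 0.017 + 0.009 = 0.119; P(Preference=OptB | AgeGroup=45-59) = 0.008/0.119 = 0.06723.
P(AgeGroup=60-74) = 0.054 + 0.033 + 0.015 + 0.058 = 0.160; P(Preference=OptB | AgeGroup=60-74) = 0.033/0.160 = 0.20625.
Difference = -0.1390.

-0.1390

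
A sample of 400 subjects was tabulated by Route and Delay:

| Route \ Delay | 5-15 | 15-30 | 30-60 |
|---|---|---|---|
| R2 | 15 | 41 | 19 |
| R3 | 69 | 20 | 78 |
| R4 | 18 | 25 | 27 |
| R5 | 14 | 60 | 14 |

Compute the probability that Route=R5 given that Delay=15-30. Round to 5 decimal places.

Total with Delay=15-30: 41 + 20 + 25 + 60 = 146.
P(Route=R5 | Delay=15-30) = 60/146 = 0.41096.

0.41096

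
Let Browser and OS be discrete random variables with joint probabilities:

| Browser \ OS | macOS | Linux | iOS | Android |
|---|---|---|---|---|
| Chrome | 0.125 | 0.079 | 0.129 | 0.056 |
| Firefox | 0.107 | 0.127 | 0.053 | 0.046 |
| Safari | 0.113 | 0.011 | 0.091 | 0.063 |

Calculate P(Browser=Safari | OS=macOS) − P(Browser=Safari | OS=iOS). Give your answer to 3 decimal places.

-0.006

P(OS=macOS) = 0.125 + 0.107 + 0.113 = 0.345; P(Browser=Safari | OS=macOS) = 0.113/0.345 = 0.3275.
P(OS=iOS) = 0.129 + 0.053 + 0.091 = 0.273; P(Browser=Safari | OS=iOS) = 0.091/0.273 = 0.3333.
Difference = -0.006.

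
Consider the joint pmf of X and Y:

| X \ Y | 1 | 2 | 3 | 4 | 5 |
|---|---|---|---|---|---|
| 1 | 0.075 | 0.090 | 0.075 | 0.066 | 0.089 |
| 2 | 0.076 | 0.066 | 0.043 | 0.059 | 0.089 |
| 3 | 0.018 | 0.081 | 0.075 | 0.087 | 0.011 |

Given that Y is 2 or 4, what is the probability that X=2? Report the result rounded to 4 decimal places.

P(Y=2) = 0.090 + 0.066 + 0.081 = 0.237.
P(Y=4) = 0.066 + 0.059 + 0.087 = 0.212.
P(Y ∈ {2, 4}) = 0.237 + 0.212 = 0.449; P(X=2, Y ∈ {2, 4}) = 0.066 + 0.059 = 0.125.
P(X=2 | Y ∈ {2, 4}) = 0.125/0.449 = 0.2784.

0.2784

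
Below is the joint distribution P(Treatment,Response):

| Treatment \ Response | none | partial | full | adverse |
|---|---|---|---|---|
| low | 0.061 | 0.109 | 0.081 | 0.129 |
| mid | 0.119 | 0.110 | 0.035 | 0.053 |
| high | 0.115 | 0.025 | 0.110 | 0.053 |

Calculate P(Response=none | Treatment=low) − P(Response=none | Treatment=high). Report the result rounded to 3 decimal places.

-0.219

P(Treatment=low) = 0.061 + 0.109 + 0.081 + 0.129 = 0.380; P(Response=none | Treatment=low) = 0.061/0.380 = 0.1605.
P(Treatment=high) = 0.115 + 0.025 + 0.110 + 0.053 = 0.303; P(Response=none | Treatment=high) = 0.115/0.303 = 0.3795.
Difference = -0.219.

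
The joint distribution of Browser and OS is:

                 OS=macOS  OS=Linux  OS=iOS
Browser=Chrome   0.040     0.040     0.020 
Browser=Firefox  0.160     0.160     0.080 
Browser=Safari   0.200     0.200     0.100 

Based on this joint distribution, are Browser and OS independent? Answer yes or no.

yes

Every cell satisfies P(Browser,OS) = P(Browser)·P(OS). For instance P(Browser=Firefox) = 0.400, P(OS=Linux) = 0.400, and 0.400×0.400 = 0.160 matches the joint entry. So Browser and OS are independent.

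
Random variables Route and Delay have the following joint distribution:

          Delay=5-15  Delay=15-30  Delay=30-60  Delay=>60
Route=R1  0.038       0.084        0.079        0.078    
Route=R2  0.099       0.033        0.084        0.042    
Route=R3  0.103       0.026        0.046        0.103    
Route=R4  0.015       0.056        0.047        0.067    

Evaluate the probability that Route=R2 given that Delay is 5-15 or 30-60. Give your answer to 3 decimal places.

0.358

P(Delay=5-15) = 0.038 + 0.099 + 0.103 + 0.015 = 0.255.
P(Delay=30-60) = 0.079 + 0.084 + 0.046 + 0.047 = 0.256.
P(Delay ∈ {5-15, 30-60}) = 0.255 + 0.256 = 0.511; P(Route=R2, Delay ∈ {5-15, 30-60}) = 0.099 + 0.084 = 0.183.
P(Route=R2 | Delay ∈ {5-15, 30-60}) = 0.183/0.511 = 0.358.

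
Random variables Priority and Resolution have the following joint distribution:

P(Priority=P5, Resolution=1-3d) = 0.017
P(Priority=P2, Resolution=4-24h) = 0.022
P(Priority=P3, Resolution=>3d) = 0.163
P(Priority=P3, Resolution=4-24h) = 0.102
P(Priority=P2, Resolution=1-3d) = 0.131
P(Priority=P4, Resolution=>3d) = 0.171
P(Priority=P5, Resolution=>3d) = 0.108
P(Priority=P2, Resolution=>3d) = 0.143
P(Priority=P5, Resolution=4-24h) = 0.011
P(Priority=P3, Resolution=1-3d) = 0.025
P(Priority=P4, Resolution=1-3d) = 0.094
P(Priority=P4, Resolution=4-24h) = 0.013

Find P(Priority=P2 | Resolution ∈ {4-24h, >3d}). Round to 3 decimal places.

0.225

P(Resolution=4-24h) = 0.022 + 0.102 + 0.013 + 0.011 = 0.148.
P(Resolution=>3d) = 0.143 + 0.163 + 0.171 + 0.108 = 0.585.
P(Resolution ∈ {4-24h, >3d}) = 0.148 + 0.585 = 0.733; P(Priority=P2, Resolution ∈ {4-24h, >3d}) = 0.022 + 0.143 = 0.165.
P(Priority=P2 | Resolution ∈ {4-24h, >3d}) = 0.165/0.733 = 0.225.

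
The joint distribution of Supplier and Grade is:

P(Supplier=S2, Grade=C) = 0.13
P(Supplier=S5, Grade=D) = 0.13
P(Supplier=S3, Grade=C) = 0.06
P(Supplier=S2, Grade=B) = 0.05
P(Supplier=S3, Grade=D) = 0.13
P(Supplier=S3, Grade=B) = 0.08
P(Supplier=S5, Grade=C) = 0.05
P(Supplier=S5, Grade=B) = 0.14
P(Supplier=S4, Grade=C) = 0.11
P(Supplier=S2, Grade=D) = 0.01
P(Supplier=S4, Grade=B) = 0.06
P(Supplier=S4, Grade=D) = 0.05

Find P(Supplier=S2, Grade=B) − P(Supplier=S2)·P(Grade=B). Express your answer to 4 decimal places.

-0.0127

P(Supplier=S2) = 0.05 + 0.13 + 0.01 = 0.19.
P(Grade=B) = 0.05 + 0.08 + 0.06 + 0.14 = 0.33.
P(Supplier=S2, Grade=B) − P(Supplier=S2)P(Grade=B) = 0.05 − 0.19×0.33 = -0.0127.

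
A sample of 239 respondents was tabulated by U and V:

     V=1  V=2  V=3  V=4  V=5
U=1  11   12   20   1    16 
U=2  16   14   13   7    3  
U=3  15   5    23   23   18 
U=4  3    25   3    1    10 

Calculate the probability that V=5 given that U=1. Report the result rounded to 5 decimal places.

0.26667

Total with U=1: 11 + 12 + 20 + 1 + 16 = 60.
P(V=5 | U=1) = 16/60 = 0.26667.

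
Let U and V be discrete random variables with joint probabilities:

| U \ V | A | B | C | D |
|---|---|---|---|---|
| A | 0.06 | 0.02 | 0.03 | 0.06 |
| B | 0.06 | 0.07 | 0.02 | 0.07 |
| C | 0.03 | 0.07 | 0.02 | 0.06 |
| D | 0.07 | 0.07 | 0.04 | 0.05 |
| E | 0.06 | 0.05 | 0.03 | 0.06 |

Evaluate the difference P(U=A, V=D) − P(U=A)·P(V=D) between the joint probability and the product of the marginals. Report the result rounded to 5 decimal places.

P(U=A) = 0.06 + 0.02 + 0.03 + 0.06 = 0.17.
P(V=D) = 0.06 + 0.07 + 0.06 + 0.05 + 0.06 = 0.30.
P(U=A, V=D) − P(U=A)P(V=D) = 0.06 − 0.17×0.30 = 0.00900.

0.00900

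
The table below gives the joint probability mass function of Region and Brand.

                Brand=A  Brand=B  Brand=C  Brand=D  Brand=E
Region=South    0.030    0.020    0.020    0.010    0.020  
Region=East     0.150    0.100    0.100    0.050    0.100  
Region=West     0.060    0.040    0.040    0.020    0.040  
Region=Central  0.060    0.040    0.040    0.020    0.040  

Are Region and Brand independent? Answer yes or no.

yes

Every cell satisfies P(Region,Brand) = P(Region)·P(Brand). For instance P(Region=Central) = 0.200, P(Brand=C) = 0.200, and 0.200×0.200 = 0.040 matches the joint entry. So Region and Brand are independent.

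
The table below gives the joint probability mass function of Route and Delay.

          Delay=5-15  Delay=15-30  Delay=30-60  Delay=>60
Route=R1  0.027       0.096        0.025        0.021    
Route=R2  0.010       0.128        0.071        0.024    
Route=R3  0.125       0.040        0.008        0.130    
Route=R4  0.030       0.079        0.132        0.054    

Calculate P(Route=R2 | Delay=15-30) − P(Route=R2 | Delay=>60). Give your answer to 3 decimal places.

0.268

P(Delay=15-30) = 0.096 + 0.128 + 0.040 + 0.079 = 0.343; P(Route=R2 | Delay=15-30) = 0.128/0.343 = 0.3732.
P(Delay=>60) = 0.021 + 0.024 + 0.130 + 0.054 = 0.229; P(Route=R2 | Delay=>60) = 0.024/0.229 = 0.1048.
Difference = 0.268.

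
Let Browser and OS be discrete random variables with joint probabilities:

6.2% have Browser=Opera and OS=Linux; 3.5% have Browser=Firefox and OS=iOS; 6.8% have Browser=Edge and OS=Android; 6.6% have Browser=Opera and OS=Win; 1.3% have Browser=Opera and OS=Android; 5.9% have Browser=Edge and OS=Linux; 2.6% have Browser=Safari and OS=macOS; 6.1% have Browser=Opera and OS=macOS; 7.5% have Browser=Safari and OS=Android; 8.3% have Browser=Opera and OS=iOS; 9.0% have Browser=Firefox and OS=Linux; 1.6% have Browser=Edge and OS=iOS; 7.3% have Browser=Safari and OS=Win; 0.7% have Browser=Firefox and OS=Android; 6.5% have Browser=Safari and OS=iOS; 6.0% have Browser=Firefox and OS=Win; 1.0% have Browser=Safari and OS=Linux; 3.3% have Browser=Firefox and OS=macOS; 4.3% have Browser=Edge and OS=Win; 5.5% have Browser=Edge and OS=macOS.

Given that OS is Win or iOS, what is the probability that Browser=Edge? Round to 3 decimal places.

P(OS=Win) = 0.060 + 0.073 + 0.043 + 0.066 = 0.242.
P(OS=iOS) = 0.035 + 0.065 + 0.016 + 0.083 = 0.199.
P(OS ∈ {Win, iOS}) = 0.242 + 0.199 = 0.441; P(Browser=Edge, OS ∈ {Win, iOS}) = 0.043 + 0.016 = 0.059.
P(Browser=Edge | OS ∈ {Win, iOS}) = 0.059/0.441 = 0.134.

0.134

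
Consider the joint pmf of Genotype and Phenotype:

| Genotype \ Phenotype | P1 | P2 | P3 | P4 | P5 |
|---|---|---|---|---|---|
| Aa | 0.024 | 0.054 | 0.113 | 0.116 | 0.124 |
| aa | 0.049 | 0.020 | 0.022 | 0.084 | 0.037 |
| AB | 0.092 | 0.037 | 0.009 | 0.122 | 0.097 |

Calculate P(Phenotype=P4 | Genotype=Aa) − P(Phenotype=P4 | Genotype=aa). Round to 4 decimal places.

-0.1271

P(Genotype=Aa) = 0.024 + 0.054 + 0.113 + 0.116 + 0.124 = 0.431; P(Phenotype=P4 | Genotype=Aa) = 0.116/0.431 = 0.26914.
P(Genotype=aa) = 0.049 + 0.020 + 0.022 + 0.084 + 0.037 = 0.212; P(Phenotype=P4 | Genotype=aa) = 0.084/0.212 = 0.39623.
Difference = -0.1271.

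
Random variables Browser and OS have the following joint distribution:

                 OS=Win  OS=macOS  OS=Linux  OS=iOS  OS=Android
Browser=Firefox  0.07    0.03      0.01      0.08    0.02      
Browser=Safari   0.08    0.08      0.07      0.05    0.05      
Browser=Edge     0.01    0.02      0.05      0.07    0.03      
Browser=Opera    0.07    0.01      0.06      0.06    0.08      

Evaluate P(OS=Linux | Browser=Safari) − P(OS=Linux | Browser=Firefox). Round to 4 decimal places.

P(Browser=Safari) = 0.08 + 0.08 + 0.07 + 0.05 + 0.05 = 0.33; P(OS=Linux | Browser=Safari) = 0.07/0.33 = 0.21212.
P(Browser=Firefox) = 0.07 + 0.03 + 0.01 + 0.08 + 0.02 = 0.21; P(OS=Linux | Browser=Firefox) = 0.01/0.21 = 0.04762.
Difference = 0.1645.

0.1645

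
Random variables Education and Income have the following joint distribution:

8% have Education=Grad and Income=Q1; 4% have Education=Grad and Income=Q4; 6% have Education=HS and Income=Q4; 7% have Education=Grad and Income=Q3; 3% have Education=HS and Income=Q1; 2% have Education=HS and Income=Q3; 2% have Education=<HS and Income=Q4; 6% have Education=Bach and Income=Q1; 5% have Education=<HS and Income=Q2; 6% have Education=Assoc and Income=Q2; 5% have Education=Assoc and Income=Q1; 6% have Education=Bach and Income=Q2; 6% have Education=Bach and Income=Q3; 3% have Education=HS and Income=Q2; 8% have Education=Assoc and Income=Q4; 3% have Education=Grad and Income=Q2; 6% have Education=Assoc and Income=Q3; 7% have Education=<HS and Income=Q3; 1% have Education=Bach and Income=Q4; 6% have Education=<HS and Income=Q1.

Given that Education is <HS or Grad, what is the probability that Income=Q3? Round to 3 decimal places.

0.333

P(Education=<HS) = 0.06 + 0.05 + 0.07 + 0.02 = 0.20.
P(Education=Grad) = 0.08 + 0.03 + 0.07 + 0.04 = 0.22.
P(Education ∈ {<HS, Grad}) = 0.20 + 0.22 = 0.42; P(Income=Q3, Education ∈ {<HS, Grad}) = 0.07 + 0.07 = 0.14.
P(Income=Q3 | Education ∈ {<HS, Grad}) = 0.14/0.42 = 0.333.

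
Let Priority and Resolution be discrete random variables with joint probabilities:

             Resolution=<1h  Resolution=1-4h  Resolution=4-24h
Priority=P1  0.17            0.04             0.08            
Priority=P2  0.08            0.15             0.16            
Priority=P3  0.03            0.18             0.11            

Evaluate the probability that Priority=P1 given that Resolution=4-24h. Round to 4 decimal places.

0.2286

P(Resolution=4-24h) = 0.08 + 0.16 + 0.11 = 0.35.
P(Priority=P1 | Resolution=4-24h) = 0.08/0.35 = 0.2286.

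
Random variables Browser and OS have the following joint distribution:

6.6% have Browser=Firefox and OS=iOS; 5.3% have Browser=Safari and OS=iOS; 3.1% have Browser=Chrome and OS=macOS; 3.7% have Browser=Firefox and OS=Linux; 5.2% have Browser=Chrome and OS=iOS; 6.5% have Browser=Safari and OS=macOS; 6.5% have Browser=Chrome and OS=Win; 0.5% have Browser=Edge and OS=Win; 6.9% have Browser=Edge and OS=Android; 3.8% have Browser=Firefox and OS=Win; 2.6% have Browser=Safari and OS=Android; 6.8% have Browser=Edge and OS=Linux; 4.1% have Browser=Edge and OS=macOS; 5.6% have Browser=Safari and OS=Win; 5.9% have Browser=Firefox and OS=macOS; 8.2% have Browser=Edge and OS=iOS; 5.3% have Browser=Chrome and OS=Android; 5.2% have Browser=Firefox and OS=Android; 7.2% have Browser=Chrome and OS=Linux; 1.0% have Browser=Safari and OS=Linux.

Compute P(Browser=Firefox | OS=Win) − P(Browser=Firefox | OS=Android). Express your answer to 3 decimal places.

-0.028

P(OS=Win) = 0.065 + 0.038 + 0.056 + 0.005 = 0.164; P(Browser=Firefox | OS=Win) = 0.038/0.164 = 0.2317.
P(OS=Android) = 0.053 + 0.052 + 0.026 + 0.069 = 0.200; P(Browser=Firefox | OS=Android) = 0.052/0.200 = 0.2600.
Difference = -0.028.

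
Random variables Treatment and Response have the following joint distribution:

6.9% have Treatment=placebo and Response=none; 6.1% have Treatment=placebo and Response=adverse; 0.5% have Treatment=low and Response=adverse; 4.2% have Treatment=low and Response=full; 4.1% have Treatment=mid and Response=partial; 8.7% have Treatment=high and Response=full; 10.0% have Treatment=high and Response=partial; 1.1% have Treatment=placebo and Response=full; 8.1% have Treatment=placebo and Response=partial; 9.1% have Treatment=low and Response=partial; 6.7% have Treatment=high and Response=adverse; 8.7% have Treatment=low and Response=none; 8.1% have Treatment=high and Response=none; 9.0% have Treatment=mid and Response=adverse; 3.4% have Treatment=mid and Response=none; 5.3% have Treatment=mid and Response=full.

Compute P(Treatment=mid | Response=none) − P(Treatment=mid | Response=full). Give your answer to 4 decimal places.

-0.1492

P(Response=none) = 0.069 + 0.087 + 0.034 + 0.081 = 0.271; P(Treatment=mid | Response=none) = 0.034/0.271 = 0.12546.
P(Response=full) = 0.011 + 0.042 + 0.053 + 0.087 = 0.193; P(Treatment=mid | Response=full) = 0.053/0.193 = 0.27461.
Difference = -0.1492.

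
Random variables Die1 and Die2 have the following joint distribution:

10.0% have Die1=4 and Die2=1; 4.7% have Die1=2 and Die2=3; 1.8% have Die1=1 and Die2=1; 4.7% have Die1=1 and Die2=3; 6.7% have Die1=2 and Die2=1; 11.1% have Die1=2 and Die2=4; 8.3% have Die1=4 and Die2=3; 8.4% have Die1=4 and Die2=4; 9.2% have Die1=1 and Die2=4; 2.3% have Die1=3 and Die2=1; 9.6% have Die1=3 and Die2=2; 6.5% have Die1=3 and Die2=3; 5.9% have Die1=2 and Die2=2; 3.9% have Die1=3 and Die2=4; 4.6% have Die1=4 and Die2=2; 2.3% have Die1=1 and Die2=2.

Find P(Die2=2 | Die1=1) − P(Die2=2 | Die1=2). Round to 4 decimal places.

-0.0800

P(Die1=1) = 0.018 + 0.023 + 0.047 + 0.092 = 0.180; P(Die2=2 | Die1=1) = 0.023/0.180 = 0.12778.
P(Die1=2) = 0.067 + 0.059 + 0.047 + 0.111 = 0.284; P(Die2=2 | Die1=2) = 0.059/0.284 = 0.20775.
Difference = -0.0800.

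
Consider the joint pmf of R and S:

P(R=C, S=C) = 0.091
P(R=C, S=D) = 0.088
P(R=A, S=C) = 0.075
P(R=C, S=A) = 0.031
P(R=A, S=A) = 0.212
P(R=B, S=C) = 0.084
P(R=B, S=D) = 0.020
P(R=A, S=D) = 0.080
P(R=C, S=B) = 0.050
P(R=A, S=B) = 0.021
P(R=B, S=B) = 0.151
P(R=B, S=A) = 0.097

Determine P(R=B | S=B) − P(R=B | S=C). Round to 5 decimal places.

P(S=B) = 0.021 + 0.151 + 0.050 = 0.222; P(R=B | S=B) = 0.151/0.222 = 0.680180.
P(S=C) = 0.075 + 0.084 + 0.091 = 0.250; P(R=B | S=C) = 0.084/0.250 = 0.336000.
Difference = 0.34418.

0.34418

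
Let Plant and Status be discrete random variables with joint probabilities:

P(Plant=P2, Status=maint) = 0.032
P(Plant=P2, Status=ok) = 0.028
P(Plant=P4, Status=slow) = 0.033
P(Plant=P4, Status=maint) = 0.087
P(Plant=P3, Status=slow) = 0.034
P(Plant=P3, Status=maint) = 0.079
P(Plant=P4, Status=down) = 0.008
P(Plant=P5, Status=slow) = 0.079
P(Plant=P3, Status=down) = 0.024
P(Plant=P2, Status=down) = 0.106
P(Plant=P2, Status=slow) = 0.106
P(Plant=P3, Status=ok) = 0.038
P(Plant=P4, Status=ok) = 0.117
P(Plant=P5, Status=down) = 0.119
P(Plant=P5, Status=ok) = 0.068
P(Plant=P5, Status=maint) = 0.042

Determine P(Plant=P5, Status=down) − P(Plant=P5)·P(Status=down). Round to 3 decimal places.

0.040

P(Plant=P5) = 0.068 + 0.079 + 0.119 + 0.042 = 0.308.
P(Status=down) = 0.106 + 0.024 + 0.008 + 0.119 = 0.257.
P(Plant=P5, Status=down) − P(Plant=P5)P(Status=down) = 0.119 − 0.308×0.257 = 0.040.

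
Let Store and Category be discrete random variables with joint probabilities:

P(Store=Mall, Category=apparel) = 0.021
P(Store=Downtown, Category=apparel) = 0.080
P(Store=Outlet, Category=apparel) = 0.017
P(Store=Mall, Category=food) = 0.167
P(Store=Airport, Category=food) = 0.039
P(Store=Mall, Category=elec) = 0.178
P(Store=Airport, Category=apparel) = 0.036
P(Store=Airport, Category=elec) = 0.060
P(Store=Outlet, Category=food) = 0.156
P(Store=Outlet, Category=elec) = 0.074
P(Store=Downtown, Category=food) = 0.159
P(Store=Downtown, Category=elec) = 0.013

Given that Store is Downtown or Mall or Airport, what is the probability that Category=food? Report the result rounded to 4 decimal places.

0.4847

P(Store=Downtown) = 0.159 + 0.080 + 0.013 = 0.252.
P(Store=Mall) = 0.167 + 0.021 + 0.178 = 0.366.
P(Store=Airport) = 0.039 + 0.036 + 0.060 = 0.135.
P(Store ∈ {Downtown, Mall, Airport}) = 0.252 + 0.366 + 0.135 = 0.753; P(Category=food, Store ∈ {Downtown, Mall, Airport}) = 0.159 + 0.167 + 0.039 = 0.365.
P(Category=food | Store ∈ {Downtown, Mall, Airport}) = 0.365/0.753 = 0.4847.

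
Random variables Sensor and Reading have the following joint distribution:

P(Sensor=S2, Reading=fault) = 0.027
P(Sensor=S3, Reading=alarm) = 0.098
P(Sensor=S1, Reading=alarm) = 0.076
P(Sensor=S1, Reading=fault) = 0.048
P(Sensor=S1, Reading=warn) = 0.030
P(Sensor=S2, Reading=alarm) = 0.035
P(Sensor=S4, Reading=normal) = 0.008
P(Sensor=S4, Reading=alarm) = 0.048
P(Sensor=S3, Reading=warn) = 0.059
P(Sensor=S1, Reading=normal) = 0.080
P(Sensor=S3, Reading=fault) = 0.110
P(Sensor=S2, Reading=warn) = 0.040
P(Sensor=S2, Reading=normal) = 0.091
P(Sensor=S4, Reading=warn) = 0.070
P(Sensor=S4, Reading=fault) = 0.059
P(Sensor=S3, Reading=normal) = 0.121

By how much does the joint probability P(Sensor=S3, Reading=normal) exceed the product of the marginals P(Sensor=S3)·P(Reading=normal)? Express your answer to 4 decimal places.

P(Sensor=S3) = 0.121 + 0.059 + 0.098 + 0.110 = 0.388.
P(Reading=normal) = 0.080 + 0.091 + 0.121 + 0.008 = 0.300.
P(Sensor=S3, Reading=normal) − P(Sensor=S3)P(Reading=normal) = 0.121 − 0.388×0.300 = 0.0046.

0.0046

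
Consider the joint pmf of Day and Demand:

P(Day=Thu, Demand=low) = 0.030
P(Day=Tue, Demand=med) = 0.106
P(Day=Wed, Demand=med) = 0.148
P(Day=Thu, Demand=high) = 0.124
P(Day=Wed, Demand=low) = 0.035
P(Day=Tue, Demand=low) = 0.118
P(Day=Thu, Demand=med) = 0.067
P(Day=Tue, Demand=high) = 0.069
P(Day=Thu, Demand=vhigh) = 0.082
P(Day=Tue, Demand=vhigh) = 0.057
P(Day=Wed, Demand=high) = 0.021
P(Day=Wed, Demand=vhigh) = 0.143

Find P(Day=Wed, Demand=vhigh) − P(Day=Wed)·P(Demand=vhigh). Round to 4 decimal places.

P(Day=Wed) = 0.035 + 0.148 + 0.021 + 0.143 = 0.347.
P(Demand=vhigh) = 0.057 + 0.143 + 0.082 = 0.282.
P(Day=Wed, Demand=vhigh) − P(Day=Wed)P(Demand=vhigh) = 0.143 − 0.347×0.282 = 0.0451.

0.0451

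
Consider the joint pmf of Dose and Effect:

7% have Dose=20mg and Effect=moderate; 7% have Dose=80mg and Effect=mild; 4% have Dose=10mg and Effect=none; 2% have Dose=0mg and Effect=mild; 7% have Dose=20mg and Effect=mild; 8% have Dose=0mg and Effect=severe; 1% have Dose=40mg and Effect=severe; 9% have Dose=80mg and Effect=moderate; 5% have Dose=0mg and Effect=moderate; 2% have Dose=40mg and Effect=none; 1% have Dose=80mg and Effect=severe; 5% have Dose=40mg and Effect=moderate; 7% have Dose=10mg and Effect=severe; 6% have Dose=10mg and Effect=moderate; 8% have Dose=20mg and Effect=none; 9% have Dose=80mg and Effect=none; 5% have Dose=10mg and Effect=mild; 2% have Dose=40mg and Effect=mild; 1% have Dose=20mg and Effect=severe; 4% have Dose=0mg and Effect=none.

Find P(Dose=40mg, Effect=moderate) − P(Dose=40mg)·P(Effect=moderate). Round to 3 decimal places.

0.018

P(Dose=40mg) = 0.02 + 0.02 + 0.05 + 0.01 = 0.10.
P(Effect=moderate) = 0.05 + 0.06 + 0.07 + 0.05 + 0.09 = 0.32.
P(Dose=40mg, Effect=moderate) − P(Dose=40mg)P(Effect=moderate) = 0.05 − 0.10×0.32 = 0.018.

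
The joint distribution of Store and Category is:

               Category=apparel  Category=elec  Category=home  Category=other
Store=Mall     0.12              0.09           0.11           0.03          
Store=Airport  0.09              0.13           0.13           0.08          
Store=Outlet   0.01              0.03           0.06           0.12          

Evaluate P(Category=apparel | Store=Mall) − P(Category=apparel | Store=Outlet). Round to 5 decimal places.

P(Store=Mall) = 0.12 + 0.09 + 0.11 + 0.03 = 0.35; P(Category=apparel | Store=Mall) = 0.12/0.35 = 0.342857.
P(Store=Outlet) = 0.01 + 0.03 + 0.06 + 0.12 = 0.22; P(Category=apparel | Store=Outlet) = 0.01/0.22 = 0.045455.
Difference = 0.29740.

0.29740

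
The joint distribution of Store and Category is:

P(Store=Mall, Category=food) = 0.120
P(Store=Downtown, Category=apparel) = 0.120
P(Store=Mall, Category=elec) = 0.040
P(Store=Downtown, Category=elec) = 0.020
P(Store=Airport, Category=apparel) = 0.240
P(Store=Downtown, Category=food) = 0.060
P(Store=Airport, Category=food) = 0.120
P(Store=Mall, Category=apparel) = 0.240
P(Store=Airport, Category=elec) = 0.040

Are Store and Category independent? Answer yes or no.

Every cell satisfies P(Store,Category) = P(Store)·P(Category). For instance P(Store=Airport) = 0.400, P(Category=elec) = 0.100, and 0.400×0.100 = 0.040 matches the joint entry. So Store and Category are independent.

yes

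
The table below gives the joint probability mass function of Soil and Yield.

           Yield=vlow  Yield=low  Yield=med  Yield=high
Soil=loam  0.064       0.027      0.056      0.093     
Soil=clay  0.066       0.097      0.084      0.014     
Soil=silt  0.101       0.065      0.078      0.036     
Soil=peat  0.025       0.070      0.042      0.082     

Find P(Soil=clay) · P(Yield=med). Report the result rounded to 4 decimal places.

P(Soil=clay) = 0.066 + 0.097 + 0.084 + 0.014 = 0.261.
P(Yield=med) = 0.056 + 0.084 + 0.078 + 0.042 = 0.260.
Product: 0.261 × 0.260 = 0.0679.

0.0679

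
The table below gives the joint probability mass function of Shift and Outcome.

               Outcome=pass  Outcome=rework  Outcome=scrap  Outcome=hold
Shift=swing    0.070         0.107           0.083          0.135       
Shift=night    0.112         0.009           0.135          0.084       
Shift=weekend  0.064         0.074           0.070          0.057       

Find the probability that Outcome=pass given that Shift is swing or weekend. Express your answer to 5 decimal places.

0.20303

P(Shift=swing) = 0.070 + 0.107 + 0.083 + 0.135 = 0.395.
P(Shift=weekend) = 0.064 + 0.074 + 0.070 + 0.057 = 0.265.
P(Shift ∈ {swing, weekend}) = 0.395 + 0.265 = 0.660; P(Outcome=pass, Shift ∈ {swing, weekend}) = 0.070 + 0.064 = 0.134.
P(Outcome=pass | Shift ∈ {swing, weekend}) = 0.134/0.660 = 0.20303.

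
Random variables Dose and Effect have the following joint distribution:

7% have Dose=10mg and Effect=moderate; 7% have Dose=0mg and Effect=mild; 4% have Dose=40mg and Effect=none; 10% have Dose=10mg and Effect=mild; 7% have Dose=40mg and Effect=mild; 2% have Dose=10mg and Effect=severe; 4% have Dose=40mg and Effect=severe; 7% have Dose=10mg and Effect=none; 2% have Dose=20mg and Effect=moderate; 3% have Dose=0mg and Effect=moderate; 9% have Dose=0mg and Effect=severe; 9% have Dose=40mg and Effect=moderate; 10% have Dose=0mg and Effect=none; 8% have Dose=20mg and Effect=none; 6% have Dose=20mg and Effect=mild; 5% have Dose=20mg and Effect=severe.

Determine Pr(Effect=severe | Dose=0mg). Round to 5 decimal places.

0.31034

P(Dose=0mg) = 0.10 + 0.07 + 0.03 + 0.09 = 0.29.
P(Effect=severe | Dose=0mg) = 0.09/0.29 = 0.31034.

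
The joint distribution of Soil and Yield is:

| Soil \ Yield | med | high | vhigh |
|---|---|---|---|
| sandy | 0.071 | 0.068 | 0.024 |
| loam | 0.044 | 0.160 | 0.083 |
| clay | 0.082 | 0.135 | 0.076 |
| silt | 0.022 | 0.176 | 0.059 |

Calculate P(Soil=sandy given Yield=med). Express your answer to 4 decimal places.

P(Yield=med) = 0.071 + 0.044 + 0.082 + 0.022 = 0.219.
P(Soil=sandy | Yield=med) = 0.071/0.219 = 0.3242.

0.3242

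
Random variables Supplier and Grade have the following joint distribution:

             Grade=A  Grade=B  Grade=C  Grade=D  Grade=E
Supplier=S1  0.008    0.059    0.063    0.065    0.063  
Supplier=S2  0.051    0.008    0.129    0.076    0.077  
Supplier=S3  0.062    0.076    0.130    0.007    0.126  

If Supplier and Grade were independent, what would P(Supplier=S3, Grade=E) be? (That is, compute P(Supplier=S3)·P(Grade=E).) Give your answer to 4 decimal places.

0.1067

P(Supplier=S3) = 0.062 + 0.076 + 0.130 + 0.007 + 0.126 = 0.401.
P(Grade=E) = 0.063 + 0.077 + 0.126 = 0.266.
Product: 0.401 × 0.266 = 0.1067.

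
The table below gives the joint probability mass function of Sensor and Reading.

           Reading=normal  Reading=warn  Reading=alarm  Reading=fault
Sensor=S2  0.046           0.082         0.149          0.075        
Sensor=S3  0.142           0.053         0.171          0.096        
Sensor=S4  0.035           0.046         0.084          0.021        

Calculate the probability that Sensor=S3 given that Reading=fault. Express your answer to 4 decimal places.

P(Reading=fault) = 0.075 + 0.096 + 0.021 = 0.192.
P(Sensor=S3 | Reading=fault) = 0.096/0.192 = 0.5000.

0.5000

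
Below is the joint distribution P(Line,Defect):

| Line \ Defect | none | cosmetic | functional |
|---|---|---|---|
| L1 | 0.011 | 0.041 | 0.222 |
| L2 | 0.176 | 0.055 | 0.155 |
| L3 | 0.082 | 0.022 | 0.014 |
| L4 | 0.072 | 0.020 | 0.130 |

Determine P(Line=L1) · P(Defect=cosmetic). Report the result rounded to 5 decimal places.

0.03781

P(Line=L1) = 0.011 + 0.041 + 0.222 = 0.274.
P(Defect=cosmetic) = 0.041 + 0.055 + 0.022 + 0.020 = 0.138.
Product: 0.274 × 0.138 = 0.03781.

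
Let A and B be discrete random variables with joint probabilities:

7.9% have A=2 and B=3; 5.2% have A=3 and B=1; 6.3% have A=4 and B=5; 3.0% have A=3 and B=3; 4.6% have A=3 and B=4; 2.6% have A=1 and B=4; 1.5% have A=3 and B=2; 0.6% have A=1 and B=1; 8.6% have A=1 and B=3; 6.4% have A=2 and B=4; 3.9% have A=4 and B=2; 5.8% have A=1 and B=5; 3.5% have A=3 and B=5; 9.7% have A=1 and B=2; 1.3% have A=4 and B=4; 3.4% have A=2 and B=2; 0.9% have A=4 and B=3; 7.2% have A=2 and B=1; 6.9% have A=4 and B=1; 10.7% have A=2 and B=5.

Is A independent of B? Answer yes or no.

P(A=1) = 0.273 and P(B=1) = 0.199, so their product is 0.05433, but P(A=1, B=1) = 0.006. Since these differ, A and B are not independent.

no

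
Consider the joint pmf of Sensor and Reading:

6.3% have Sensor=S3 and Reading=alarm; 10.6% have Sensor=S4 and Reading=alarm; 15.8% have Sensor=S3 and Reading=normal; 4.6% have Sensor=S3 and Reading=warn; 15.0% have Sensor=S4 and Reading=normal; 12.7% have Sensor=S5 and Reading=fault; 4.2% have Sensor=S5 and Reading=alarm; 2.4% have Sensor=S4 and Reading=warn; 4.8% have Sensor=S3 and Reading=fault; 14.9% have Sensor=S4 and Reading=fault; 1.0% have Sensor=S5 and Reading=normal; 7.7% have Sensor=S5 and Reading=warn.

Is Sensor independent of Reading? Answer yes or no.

no

P(Sensor=S5) = 0.256 and P(Reading=normal) = 0.318, so their product is 0.08141, but P(Sensor=S5, Reading=normal) = 0.010. Since these differ, Sensor and Reading are not independent.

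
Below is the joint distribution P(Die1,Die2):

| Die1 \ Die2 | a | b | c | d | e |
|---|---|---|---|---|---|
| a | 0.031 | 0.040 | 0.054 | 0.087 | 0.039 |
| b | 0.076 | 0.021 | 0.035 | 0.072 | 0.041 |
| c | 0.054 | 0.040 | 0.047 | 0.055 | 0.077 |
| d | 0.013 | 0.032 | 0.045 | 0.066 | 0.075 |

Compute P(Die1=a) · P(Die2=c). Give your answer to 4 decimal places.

P(Die1=a) = 0.031 + 0.040 + 0.054 + 0.087 + 0.039 = 0.251.
P(Die2=c) = 0.054 + 0.035 + 0.047 + 0.045 = 0.181.
Product: 0.251 × 0.181 = 0.0454.

0.0454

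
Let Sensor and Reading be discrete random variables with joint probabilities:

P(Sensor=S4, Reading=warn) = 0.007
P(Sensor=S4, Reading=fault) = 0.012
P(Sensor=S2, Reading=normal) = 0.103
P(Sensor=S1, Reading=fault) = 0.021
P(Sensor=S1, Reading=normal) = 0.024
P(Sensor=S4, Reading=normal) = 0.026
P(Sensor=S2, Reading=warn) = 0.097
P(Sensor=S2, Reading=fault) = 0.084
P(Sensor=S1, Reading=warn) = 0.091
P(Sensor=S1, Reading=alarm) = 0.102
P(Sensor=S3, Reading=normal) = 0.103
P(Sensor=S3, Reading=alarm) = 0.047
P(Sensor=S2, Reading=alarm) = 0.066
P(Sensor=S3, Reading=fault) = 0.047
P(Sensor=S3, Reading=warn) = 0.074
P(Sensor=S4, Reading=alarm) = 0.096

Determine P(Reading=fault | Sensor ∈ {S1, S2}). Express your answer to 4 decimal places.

P(Sensor=S1) = 0.024 + 0.091 + 0.102 + 0.021 = 0.238.
P(Sensor=S2) = 0.103 + 0.097 + 0.066 + 0.084 = 0.350.
P(Sensor ∈ {S1, S2}) = 0.238 + 0.350 = 0.588; P(Reading=fault, Sensor ∈ {S1, S2}) = 0.021 + 0.084 = 0.105.
P(Reading=fault | Sensor ∈ {S1, S2}) = 0.105/0.588 = 0.1786.

0.1786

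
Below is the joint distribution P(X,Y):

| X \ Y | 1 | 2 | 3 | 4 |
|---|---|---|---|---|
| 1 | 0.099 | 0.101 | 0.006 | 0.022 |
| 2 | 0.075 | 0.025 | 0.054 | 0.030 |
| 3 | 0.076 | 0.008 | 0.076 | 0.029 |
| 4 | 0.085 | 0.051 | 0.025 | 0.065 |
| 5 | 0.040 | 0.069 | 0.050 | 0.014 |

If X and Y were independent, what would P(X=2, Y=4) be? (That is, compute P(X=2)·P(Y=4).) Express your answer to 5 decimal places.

P(X=2) = 0.075 + 0.025 + 0.054 + 0.030 = 0.184.
P(Y=4) = 0.022 + 0.030 + 0.029 + 0.065 + 0.014 = 0.160.
Product: 0.184 × 0.160 = 0.02944.

0.02944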